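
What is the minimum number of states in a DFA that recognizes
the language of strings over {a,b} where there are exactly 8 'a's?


States: count = 0, 1, ..., 8 (that's 9 states), plus a dead state for count > 8.
Total: 9 + 1 = 10. Accept = count-8 state.

10


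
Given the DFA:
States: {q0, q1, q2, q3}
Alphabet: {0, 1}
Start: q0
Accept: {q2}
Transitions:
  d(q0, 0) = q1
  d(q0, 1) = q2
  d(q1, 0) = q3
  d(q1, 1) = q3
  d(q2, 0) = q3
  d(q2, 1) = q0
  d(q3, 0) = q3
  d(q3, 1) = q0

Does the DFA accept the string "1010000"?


Trace: q0 -> q2 -> q3 -> q0 -> q1 -> q3 -> q3 -> q3
Final state: q3
Accept states: {q2}

No, rejected (final state q3 is not an accept state)


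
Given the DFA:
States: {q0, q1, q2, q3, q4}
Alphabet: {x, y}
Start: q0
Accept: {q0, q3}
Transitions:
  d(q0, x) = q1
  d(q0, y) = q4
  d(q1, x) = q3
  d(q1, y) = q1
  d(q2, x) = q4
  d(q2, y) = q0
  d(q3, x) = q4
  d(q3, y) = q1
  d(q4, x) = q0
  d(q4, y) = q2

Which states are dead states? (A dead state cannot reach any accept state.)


Forward reachability from each state:
  q0 -> reaches accept state q0 (live)
  q1 -> reaches accept state q0 (live)
  q2 -> reaches accept state q0 (live)
  q3 -> reaches accept state q0 (live)
  q4 -> reaches accept state q0 (live)

None (all states can reach an accept state)


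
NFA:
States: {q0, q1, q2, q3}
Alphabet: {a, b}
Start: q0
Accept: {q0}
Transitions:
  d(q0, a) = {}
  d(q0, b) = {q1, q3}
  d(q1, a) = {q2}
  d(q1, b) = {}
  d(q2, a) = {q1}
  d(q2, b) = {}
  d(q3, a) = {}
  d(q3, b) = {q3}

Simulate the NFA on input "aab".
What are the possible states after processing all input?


Start: {q0}
  --a--> {}
  --a--> {}
  --b--> {}

{} (empty set, no valid transitions)


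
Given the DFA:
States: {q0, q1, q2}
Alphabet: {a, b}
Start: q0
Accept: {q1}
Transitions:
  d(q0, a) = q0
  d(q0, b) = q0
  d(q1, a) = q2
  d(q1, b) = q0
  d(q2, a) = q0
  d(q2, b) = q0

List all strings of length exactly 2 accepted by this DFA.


All strings of length 2: 4 total
Accepted: 0

None


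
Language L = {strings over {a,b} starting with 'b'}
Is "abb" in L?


first symbol = 'a'

No, "abb" is not in L


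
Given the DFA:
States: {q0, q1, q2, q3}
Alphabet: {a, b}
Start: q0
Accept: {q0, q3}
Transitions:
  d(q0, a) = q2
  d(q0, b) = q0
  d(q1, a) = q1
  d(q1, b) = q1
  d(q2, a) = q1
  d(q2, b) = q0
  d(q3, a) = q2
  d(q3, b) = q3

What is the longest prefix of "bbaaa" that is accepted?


Run the DFA, marking each prefix where the state is accepting:
  "" -> q0 [accept]
  "b" -> q0 [accept]
  "bb" -> q0 [accept]
  "bba" -> q2 [reject]
  "bbaa" -> q1 [reject]
  "bbaaa" -> q1 [reject]

"bb"


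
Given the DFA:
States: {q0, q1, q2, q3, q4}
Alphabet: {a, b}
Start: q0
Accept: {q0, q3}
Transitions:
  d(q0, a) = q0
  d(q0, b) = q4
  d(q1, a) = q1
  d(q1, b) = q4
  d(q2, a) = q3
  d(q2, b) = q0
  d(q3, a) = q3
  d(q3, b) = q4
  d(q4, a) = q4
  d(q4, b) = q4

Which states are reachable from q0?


BFS from q0:
  layer 0: {q0}
  layer 1: {q4}

{q0, q4}


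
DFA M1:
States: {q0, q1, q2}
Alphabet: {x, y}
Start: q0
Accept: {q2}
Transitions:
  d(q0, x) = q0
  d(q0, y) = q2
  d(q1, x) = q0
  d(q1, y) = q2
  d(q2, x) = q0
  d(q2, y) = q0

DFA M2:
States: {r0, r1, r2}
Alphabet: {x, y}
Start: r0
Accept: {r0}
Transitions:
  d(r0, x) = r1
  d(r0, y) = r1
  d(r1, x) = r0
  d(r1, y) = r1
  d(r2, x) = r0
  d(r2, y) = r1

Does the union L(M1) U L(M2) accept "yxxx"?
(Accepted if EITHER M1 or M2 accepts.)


M1: final=q0 accepted=False
M2: final=r0 accepted=True

Yes, union accepts


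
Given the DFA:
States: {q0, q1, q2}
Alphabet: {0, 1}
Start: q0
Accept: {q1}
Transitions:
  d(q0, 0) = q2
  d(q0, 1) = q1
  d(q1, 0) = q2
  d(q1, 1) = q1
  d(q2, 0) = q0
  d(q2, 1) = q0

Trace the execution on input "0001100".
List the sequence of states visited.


Input: 0001100
d(q0, 0) = q2
d(q2, 0) = q0
d(q0, 0) = q2
d(q2, 1) = q0
d(q0, 1) = q1
d(q1, 0) = q2
d(q2, 0) = q0


q0 -> q2 -> q0 -> q2 -> q0 -> q1 -> q2 -> q0


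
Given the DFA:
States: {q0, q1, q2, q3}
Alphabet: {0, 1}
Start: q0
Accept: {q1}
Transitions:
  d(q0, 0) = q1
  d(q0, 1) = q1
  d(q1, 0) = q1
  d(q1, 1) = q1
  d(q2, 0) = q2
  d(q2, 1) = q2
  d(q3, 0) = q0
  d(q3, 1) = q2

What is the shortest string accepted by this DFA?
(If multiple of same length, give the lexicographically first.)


BFS by string length (lex-first path to each state shown):
  len 0: q0<-""
  len 1: q1<-"0"
Found accept state at length 1.

"0"


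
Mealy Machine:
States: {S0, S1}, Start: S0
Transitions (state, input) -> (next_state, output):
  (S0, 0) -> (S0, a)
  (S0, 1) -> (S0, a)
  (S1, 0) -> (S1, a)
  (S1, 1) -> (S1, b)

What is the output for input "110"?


Step-by-step:
  (S0, 1) -> (S0, a)
  (S0, 1) -> (S0, a)
  (S0, 0) -> (S0, a)

"aaa"


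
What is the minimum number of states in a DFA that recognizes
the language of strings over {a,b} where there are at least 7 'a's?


States: count = 0, 1, ..., 6, and a final '>= 7' state.
Total: 7 + 1 = 8. Accept = '>= 7' state.

8


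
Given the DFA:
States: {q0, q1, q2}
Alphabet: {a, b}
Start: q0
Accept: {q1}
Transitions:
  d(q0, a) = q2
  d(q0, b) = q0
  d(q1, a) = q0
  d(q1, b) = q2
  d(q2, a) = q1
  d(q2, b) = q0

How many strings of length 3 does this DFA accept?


Enumerating all length-3 strings:
  "aaa" -> q0 [reject]
  "aab" -> q2 [reject]
  "aba" -> q2 [reject]
  "abb" -> q0 [reject]
  "baa" -> q1 [accept]
  "bab" -> q0 [reject]
  "bba" -> q2 [reject]
  "bbb" -> q0 [reject]

1 out of 8


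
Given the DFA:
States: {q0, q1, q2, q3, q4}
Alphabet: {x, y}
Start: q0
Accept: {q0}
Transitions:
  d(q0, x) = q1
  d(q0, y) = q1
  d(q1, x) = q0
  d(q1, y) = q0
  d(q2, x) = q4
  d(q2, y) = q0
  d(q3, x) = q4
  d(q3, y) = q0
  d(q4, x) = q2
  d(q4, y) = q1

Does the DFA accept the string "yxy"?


Trace: q0 -> q1 -> q0 -> q1
Final state: q1
Accept states: {q0}

No, rejected (final state q1 is not an accept state)


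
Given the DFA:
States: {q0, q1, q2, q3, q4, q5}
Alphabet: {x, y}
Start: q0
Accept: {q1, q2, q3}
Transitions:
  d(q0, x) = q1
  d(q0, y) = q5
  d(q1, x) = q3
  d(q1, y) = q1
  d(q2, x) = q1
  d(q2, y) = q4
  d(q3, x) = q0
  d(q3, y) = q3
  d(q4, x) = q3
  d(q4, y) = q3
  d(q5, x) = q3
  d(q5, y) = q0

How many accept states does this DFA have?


Accept states listed: {q1, q2, q3}
Counting: q1(1) q2(2) q3(3)

3


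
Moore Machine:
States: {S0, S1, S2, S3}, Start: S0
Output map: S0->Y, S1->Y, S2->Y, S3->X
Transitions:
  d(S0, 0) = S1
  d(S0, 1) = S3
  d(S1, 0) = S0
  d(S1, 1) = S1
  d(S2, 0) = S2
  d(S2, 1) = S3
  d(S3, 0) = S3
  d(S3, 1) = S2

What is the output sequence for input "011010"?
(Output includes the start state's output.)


Start: S0 (output Y)
  --0--> S1 (output Y)
  --1--> S1 (output Y)
  --1--> S1 (output Y)
  --0--> S0 (output Y)
  --1--> S3 (output X)
  --0--> S3 (output X)

"YYYYYXX"


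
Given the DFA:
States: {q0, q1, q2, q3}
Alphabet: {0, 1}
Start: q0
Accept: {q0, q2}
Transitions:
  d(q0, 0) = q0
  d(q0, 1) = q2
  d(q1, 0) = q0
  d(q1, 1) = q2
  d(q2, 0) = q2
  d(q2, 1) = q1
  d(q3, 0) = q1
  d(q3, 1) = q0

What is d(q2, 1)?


Looking up transition d(q2, 1)

q1


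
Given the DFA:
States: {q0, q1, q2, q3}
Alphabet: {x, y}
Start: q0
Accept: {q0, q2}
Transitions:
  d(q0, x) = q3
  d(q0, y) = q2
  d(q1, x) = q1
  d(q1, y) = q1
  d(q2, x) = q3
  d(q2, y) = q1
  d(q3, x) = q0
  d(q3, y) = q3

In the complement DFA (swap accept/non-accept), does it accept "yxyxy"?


Trace: q0 -> q2 -> q3 -> q3 -> q0 -> q2
Final: q2
Original accept: {q0, q2}
Complement: q2 is in original accept

No, complement rejects (original accepts)


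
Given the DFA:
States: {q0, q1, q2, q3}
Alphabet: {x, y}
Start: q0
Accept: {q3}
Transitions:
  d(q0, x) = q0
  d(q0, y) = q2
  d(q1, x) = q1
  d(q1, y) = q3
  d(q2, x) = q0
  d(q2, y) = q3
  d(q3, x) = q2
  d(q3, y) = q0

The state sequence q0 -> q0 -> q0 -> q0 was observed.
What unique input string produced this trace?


Trace back each transition to find the symbol:
  q0 --[x]--> q0
  q0 --[x]--> q0
  q0 --[x]--> q0

"xxx"


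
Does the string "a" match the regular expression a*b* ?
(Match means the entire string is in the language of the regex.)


|string| = 1; first = 'a'; last = 'a'

Yes, "a" matches a*b*


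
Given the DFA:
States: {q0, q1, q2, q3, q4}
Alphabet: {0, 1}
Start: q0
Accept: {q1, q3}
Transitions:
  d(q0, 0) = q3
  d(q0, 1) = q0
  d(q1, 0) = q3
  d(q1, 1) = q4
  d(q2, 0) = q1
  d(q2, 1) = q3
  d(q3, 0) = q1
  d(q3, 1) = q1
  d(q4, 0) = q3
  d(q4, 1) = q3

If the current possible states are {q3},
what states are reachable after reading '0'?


Apply transition on '0' from each current state:
  d(q3, 0) = q1

{q1}


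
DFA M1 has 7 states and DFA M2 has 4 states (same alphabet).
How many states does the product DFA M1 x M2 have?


Product construction pairs every M1 state with every M2 state.
7 * 4 = 28

28


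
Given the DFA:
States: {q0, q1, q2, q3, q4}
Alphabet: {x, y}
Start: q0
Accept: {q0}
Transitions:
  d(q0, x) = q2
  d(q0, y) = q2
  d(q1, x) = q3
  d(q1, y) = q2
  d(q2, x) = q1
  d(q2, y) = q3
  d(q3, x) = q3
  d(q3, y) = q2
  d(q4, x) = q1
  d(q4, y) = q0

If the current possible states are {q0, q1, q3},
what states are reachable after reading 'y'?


Apply transition on 'y' from each current state:
  d(q0, y) = q2
  d(q1, y) = q2
  d(q3, y) = q2

{q2}


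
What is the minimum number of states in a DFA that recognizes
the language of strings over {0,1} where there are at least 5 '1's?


States: count = 0, 1, ..., 4, and a final '>= 5' state.
Total: 5 + 1 = 6. Accept = '>= 5' state.

6


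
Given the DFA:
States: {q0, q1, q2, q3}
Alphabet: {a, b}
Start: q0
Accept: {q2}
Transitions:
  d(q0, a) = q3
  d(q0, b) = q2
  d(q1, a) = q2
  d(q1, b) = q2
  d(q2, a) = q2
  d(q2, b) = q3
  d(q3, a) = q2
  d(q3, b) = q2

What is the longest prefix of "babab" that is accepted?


Run the DFA, marking each prefix where the state is accepting:
  "" -> q0 [reject]
  "b" -> q2 [accept]
  "ba" -> q2 [accept]
  "bab" -> q3 [reject]
  "baba" -> q2 [accept]
  "babab" -> q3 [reject]

"baba"


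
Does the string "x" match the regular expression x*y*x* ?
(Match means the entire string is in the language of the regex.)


|string| = 1; first = 'x'; last = 'x'

Yes, "x" matches x*y*x*


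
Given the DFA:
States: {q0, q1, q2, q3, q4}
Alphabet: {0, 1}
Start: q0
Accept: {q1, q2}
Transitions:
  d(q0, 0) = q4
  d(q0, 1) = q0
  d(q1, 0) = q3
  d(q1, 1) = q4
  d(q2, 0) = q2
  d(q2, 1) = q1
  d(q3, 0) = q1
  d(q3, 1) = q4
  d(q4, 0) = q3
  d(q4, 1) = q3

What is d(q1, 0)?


Looking up transition d(q1, 0)

q3


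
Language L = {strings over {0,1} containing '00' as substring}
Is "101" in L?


'00' does not occur

No, "101" is not in L


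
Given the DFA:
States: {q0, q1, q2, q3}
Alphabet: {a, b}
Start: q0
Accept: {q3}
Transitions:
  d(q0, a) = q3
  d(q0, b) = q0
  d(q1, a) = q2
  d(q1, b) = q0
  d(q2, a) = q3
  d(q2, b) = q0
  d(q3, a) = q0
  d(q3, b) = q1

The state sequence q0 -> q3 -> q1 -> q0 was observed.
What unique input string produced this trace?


Trace back each transition to find the symbol:
  q0 --[a]--> q3
  q3 --[b]--> q1
  q1 --[b]--> q0

"abb"


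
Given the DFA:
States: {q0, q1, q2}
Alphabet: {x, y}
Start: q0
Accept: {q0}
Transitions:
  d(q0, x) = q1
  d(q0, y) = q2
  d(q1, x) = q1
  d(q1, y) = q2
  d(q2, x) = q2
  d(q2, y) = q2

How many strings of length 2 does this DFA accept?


Enumerating all length-2 strings:
  "xx" -> q1 [reject]
  "xy" -> q2 [reject]
  "yx" -> q2 [reject]
  "yy" -> q2 [reject]

0 out of 4


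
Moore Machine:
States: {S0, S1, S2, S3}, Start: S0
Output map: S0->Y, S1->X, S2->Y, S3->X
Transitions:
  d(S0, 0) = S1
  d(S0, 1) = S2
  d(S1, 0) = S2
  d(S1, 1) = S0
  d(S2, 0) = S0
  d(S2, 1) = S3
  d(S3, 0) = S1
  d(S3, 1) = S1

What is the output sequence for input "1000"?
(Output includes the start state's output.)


Start: S0 (output Y)
  --1--> S2 (output Y)
  --0--> S0 (output Y)
  --0--> S1 (output X)
  --0--> S2 (output Y)

"YYYXY"


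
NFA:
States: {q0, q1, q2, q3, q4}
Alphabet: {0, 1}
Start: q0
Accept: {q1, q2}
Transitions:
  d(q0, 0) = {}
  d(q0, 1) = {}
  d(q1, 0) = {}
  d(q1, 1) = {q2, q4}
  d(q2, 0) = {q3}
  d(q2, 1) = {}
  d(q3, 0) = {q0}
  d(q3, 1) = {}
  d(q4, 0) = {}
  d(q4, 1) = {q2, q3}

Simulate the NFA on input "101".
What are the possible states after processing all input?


Start: {q0}
  --1--> {}
  --0--> {}
  --1--> {}

{} (empty set, no valid transitions)


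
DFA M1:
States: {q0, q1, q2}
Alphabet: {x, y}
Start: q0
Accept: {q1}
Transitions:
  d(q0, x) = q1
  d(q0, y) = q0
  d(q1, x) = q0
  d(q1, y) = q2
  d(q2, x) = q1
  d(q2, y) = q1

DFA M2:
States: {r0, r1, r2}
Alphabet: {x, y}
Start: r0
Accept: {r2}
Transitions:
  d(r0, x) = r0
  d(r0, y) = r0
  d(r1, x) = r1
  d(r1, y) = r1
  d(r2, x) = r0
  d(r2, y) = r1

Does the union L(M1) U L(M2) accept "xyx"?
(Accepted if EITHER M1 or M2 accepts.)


M1: final=q1 accepted=True
M2: final=r0 accepted=False

Yes, union accepts


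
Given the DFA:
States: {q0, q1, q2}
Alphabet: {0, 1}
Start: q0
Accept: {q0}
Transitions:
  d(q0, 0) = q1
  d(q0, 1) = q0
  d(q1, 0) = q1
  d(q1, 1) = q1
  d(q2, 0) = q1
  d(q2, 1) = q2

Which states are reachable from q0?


BFS from q0:
  layer 0: {q0}
  layer 1: {q1}

{q0, q1}


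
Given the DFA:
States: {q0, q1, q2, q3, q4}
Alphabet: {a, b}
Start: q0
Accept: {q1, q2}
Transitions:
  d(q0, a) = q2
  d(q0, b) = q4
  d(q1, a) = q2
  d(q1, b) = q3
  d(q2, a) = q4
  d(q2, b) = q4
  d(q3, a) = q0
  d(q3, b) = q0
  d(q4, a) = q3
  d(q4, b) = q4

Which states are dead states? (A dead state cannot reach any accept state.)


Forward reachability from each state:
  q0 -> reaches accept state q2 (live)
  q1 -> reaches accept state q1 (live)
  q2 -> reaches accept state q2 (live)
  q3 -> reaches accept state q2 (live)
  q4 -> reaches accept state q2 (live)

None (all states can reach an accept state)


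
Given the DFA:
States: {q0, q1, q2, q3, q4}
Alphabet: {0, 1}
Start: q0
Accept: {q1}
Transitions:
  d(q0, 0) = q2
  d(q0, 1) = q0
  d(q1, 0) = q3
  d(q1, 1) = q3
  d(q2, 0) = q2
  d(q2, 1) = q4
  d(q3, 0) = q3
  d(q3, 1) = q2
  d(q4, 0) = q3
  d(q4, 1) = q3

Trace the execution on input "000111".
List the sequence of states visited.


Input: 000111
d(q0, 0) = q2
d(q2, 0) = q2
d(q2, 0) = q2
d(q2, 1) = q4
d(q4, 1) = q3
d(q3, 1) = q2


q0 -> q2 -> q2 -> q2 -> q4 -> q3 -> q2


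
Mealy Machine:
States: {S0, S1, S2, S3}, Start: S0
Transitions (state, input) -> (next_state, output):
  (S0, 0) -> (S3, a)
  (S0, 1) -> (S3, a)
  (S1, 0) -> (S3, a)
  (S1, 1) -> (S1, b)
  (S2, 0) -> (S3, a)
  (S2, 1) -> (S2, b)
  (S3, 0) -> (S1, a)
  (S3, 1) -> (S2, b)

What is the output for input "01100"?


Step-by-step:
  (S0, 0) -> (S3, a)
  (S3, 1) -> (S2, b)
  (S2, 1) -> (S2, b)
  (S2, 0) -> (S3, a)
  (S3, 0) -> (S1, a)

"abbaa"


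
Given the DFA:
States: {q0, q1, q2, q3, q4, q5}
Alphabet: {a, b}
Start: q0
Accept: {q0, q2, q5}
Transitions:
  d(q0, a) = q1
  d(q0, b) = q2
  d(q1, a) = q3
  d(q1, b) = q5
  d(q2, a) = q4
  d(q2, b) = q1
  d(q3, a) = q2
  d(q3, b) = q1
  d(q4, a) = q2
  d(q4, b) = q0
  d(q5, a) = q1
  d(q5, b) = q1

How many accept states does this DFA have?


Accept states listed: {q0, q2, q5}
Counting: q0(1) q2(2) q5(3)

3


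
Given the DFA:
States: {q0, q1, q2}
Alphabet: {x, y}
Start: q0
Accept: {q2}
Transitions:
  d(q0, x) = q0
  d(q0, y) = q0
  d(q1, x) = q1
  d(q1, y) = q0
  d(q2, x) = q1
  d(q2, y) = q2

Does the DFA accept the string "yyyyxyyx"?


Trace: q0 -> q0 -> q0 -> q0 -> q0 -> q0 -> q0 -> q0 -> q0
Final state: q0
Accept states: {q2}

No, rejected (final state q0 is not an accept state)


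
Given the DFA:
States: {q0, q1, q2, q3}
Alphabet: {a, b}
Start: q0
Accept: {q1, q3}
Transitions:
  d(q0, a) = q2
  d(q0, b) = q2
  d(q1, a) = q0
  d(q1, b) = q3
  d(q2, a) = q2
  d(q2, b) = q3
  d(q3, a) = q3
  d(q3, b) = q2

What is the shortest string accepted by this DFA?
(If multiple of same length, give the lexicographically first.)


BFS by string length (lex-first path to each state shown):
  len 0: q0<-""
  len 1: q2<-"a"
  len 2: q2<-"aa", q3<-"ab"
Found accept state at length 2.

"ab"


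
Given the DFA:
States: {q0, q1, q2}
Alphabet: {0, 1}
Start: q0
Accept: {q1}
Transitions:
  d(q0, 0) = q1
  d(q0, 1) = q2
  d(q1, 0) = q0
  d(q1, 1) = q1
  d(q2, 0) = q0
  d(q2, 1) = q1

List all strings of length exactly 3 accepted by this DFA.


All strings of length 3: 8 total
Accepted: 4

"000", "011", "100", "111"


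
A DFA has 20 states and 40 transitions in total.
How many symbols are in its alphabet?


Each state has exactly one transition per symbol.
|alphabet| = transitions / states = 40 / 20 = 2

2


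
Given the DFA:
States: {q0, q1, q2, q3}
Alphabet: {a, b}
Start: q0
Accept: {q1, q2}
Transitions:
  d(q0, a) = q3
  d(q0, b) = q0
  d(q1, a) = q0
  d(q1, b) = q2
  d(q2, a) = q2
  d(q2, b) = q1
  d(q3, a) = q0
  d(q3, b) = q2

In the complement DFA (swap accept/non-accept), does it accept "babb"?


Trace: q0 -> q0 -> q3 -> q2 -> q1
Final: q1
Original accept: {q1, q2}
Complement: q1 is in original accept

No, complement rejects (original accepts)


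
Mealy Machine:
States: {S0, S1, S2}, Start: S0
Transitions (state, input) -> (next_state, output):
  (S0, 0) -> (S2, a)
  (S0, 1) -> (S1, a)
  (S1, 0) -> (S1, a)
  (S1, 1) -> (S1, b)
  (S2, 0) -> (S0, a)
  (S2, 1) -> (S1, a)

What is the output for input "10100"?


Step-by-step:
  (S0, 1) -> (S1, a)
  (S1, 0) -> (S1, a)
  (S1, 1) -> (S1, b)
  (S1, 0) -> (S1, a)
  (S1, 0) -> (S1, a)

"aabaa"


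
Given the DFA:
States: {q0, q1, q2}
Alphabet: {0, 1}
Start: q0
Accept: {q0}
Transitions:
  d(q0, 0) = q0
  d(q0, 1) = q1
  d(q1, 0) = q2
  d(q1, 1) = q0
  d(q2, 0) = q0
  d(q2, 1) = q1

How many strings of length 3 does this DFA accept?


Enumerating all length-3 strings:
  "000" -> q0 [accept]
  "001" -> q1 [reject]
  "010" -> q2 [reject]
  "011" -> q0 [accept]
  "100" -> q0 [accept]
  "101" -> q1 [reject]
  "110" -> q0 [accept]
  "111" -> q1 [reject]

4 out of 8


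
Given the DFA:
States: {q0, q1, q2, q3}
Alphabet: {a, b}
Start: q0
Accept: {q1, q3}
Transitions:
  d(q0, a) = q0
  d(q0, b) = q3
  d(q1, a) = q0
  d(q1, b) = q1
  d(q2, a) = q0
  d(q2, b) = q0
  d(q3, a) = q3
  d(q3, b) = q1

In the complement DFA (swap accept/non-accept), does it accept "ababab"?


Trace: q0 -> q0 -> q3 -> q3 -> q1 -> q0 -> q3
Final: q3
Original accept: {q1, q3}
Complement: q3 is in original accept

No, complement rejects (original accepts)


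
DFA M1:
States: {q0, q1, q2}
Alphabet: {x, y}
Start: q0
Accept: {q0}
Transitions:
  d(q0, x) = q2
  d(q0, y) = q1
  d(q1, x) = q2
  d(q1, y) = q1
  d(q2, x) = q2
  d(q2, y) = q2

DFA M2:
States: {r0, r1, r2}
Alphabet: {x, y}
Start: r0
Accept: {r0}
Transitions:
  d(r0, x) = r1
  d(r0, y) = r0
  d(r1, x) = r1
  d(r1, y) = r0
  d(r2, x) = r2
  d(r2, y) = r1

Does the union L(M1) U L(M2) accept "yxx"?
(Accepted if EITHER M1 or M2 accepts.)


M1: final=q2 accepted=False
M2: final=r1 accepted=False

No, union rejects (neither accepts)


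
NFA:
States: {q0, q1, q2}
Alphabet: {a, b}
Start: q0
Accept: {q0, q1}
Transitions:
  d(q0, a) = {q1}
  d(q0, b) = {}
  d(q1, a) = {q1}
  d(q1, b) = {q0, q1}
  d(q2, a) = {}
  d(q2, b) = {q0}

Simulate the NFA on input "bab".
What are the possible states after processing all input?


Start: {q0}
  --b--> {}
  --a--> {}
  --b--> {}

{} (empty set, no valid transitions)


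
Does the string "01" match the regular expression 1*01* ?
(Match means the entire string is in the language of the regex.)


|string| = 2; first = '0'; last = '1'

Yes, "01" matches 1*01*


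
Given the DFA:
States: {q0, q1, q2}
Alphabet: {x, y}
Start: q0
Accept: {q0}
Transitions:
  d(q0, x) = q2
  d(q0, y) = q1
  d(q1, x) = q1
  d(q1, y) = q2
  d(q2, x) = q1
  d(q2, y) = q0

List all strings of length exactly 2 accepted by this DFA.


All strings of length 2: 4 total
Accepted: 1

"xy"


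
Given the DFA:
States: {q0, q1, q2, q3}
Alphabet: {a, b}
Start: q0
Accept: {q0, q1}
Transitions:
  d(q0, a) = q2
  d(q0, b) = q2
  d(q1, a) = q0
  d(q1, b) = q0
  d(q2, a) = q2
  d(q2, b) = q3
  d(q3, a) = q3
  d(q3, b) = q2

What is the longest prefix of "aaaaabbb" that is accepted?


Run the DFA, marking each prefix where the state is accepting:
  "" -> q0 [accept]
  "a" -> q2 [reject]
  "aa" -> q2 [reject]
  "aaa" -> q2 [reject]
  "aaaa" -> q2 [reject]
  "aaaaa" -> q2 [reject]
  "aaaaab" -> q3 [reject]
  "aaaaabb" -> q2 [reject]
  "aaaaabbb" -> q3 [reject]

""


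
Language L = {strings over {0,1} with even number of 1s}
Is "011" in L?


count('1') = 2; 2 mod 2 = 0

Yes, "011" is in L


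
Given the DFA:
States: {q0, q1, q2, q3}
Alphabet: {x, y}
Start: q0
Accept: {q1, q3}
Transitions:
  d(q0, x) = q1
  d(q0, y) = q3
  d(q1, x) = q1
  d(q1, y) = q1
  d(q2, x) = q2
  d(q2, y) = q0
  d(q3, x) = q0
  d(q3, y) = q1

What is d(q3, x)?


Looking up transition d(q3, x)

q0


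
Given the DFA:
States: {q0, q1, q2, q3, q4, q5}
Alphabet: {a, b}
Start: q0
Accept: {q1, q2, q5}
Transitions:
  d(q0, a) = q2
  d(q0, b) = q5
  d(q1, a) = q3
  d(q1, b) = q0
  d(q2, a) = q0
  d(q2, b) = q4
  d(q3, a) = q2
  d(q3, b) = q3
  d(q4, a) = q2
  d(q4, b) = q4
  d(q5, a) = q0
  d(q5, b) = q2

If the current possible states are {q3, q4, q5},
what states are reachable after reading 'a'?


Apply transition on 'a' from each current state:
  d(q3, a) = q2
  d(q4, a) = q2
  d(q5, a) = q0

{q0, q2}


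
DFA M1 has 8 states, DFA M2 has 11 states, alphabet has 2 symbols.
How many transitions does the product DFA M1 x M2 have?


Product DFA has 8 * 11 = 88 states.
Each has 2 transitions: 88 * 2 = 176

176


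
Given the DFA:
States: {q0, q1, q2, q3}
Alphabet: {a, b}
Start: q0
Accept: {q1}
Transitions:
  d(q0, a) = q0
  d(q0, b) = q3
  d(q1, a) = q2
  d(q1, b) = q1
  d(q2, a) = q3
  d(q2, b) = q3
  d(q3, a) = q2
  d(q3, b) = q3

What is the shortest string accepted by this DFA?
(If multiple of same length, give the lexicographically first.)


BFS by string length (lex-first path to each state shown):
  len 0: q0<-""
  len 1: q0<-"a", q3<-"b"
  len 2: q0<-"aa", q2<-"ba", q3<-"ab"
  len 3: q0<-"aaa", q2<-"aba", q3<-"aab"
  len 4: q0<-"aaaa", q2<-"aaba", q3<-"aaab"
  len 5: q0<-"aaaaa", q2<-"aaaba", q3<-"aaaab"
  len 6: q0<-"aaaaaa", q2<-"aaaaba", q3<-"aaaaab"
  len 7: q0<-"aaaaaaa", q2<-"aaaaaba", q3<-"aaaaaab"
  len 8: q0<-"aaaaaaaa", q2<-"aaaaaaba", q3<-"aaaaaaab"

No string accepted (empty language)


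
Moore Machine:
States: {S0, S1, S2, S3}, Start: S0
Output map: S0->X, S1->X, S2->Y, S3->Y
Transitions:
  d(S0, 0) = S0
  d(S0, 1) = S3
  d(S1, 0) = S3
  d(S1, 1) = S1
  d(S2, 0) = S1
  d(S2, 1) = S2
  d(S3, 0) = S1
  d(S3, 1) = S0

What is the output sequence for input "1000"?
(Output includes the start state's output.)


Start: S0 (output X)
  --1--> S3 (output Y)
  --0--> S1 (output X)
  --0--> S3 (output Y)
  --0--> S1 (output X)

"XYXYX"


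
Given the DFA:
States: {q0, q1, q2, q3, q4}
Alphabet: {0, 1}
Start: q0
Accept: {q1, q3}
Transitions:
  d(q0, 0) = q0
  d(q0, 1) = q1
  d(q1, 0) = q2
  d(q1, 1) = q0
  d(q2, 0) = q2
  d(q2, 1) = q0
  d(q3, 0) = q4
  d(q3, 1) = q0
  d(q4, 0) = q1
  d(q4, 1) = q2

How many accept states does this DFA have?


Accept states listed: {q1, q3}
Counting: q1(1) q3(2)

2


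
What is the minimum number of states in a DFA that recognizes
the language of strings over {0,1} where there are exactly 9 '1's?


States: count = 0, 1, ..., 9 (that's 10 states), plus a dead state for count > 9.
Total: 10 + 1 = 11. Accept = count-9 state.

11


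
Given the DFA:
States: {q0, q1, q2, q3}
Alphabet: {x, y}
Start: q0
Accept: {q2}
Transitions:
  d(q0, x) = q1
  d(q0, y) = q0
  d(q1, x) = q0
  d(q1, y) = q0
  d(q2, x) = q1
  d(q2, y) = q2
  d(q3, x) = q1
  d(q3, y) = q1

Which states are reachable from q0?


BFS from q0:
  layer 0: {q0}
  layer 1: {q1}

{q0, q1}


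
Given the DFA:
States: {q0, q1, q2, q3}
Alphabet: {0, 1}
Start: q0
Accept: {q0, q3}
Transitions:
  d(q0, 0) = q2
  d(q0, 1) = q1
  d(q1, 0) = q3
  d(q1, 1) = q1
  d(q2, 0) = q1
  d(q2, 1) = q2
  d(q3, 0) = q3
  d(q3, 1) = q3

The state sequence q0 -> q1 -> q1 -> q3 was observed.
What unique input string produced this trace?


Trace back each transition to find the symbol:
  q0 --[1]--> q1
  q1 --[1]--> q1
  q1 --[0]--> q3

"110"


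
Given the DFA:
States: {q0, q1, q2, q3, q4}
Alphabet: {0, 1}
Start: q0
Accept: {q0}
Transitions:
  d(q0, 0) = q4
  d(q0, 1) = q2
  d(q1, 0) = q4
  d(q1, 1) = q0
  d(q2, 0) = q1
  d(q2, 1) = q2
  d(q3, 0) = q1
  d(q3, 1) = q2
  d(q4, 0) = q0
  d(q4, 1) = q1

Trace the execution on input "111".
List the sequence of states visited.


Input: 111
d(q0, 1) = q2
d(q2, 1) = q2
d(q2, 1) = q2


q0 -> q2 -> q2 -> q2


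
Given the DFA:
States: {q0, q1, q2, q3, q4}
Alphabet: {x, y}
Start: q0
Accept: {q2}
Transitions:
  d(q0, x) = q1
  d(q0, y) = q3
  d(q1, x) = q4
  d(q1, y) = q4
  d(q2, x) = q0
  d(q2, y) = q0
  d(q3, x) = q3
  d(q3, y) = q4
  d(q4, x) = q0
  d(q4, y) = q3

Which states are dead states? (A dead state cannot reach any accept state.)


Forward reachability from each state:
  q0 -> reaches {q0, q1, q3, q4}, no accept state (dead)
  q1 -> reaches {q0, q1, q3, q4}, no accept state (dead)
  q2 -> reaches accept state q2 (live)
  q3 -> reaches {q0, q1, q3, q4}, no accept state (dead)
  q4 -> reaches {q0, q1, q3, q4}, no accept state (dead)

{q0, q1, q3, q4}


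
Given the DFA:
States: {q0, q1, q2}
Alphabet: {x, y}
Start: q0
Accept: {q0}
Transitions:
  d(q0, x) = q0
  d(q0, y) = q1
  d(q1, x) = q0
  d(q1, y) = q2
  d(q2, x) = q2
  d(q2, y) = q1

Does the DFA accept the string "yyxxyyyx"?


Trace: q0 -> q1 -> q2 -> q2 -> q2 -> q1 -> q2 -> q1 -> q0
Final state: q0
Accept states: {q0}

Yes, accepted (final state q0 is an accept state)


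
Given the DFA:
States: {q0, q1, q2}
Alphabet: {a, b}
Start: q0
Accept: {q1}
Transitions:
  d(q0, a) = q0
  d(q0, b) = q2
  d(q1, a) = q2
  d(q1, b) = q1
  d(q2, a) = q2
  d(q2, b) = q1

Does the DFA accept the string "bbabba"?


Trace: q0 -> q2 -> q1 -> q2 -> q1 -> q1 -> q2
Final state: q2
Accept states: {q1}

No, rejected (final state q2 is not an accept state)


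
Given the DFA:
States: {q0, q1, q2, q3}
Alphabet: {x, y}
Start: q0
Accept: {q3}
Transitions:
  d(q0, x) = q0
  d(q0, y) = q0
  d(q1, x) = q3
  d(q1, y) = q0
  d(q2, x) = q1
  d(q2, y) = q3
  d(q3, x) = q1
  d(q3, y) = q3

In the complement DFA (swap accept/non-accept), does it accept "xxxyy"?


Trace: q0 -> q0 -> q0 -> q0 -> q0 -> q0
Final: q0
Original accept: {q3}
Complement: q0 is not in original accept

Yes, complement accepts (original rejects)


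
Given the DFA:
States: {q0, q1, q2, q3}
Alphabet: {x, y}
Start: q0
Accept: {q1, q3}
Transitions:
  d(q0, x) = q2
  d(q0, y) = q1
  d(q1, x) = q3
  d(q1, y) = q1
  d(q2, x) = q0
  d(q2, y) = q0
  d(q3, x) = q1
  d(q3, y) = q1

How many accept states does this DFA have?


Accept states listed: {q1, q3}
Counting: q1(1) q3(2)

2


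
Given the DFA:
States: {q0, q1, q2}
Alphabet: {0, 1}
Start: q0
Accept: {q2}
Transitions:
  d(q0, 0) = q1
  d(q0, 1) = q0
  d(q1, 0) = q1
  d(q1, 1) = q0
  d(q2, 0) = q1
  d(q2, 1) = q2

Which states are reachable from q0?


BFS from q0:
  layer 0: {q0}
  layer 1: {q1}

{q0, q1}


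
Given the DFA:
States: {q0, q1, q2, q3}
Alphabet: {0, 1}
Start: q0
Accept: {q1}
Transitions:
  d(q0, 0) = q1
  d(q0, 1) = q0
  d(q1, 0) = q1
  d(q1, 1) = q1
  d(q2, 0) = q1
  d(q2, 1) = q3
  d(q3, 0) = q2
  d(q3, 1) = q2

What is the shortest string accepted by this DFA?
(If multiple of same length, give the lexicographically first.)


BFS by string length (lex-first path to each state shown):
  len 0: q0<-""
  len 1: q0<-"1", q1<-"0"
Found accept state at length 1.

"0"


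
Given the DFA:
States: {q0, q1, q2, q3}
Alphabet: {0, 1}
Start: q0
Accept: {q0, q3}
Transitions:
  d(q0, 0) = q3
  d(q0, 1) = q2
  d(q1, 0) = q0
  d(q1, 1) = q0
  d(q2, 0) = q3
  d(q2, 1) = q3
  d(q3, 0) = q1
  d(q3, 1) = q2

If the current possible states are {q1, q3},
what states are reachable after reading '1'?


Apply transition on '1' from each current state:
  d(q1, 1) = q0
  d(q3, 1) = q2

{q0, q2}


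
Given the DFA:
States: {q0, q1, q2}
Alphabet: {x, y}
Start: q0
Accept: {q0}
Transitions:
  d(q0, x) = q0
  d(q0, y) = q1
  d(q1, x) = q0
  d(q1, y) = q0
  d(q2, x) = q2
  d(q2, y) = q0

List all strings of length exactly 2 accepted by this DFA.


All strings of length 2: 4 total
Accepted: 3

"xx", "yx", "yy"


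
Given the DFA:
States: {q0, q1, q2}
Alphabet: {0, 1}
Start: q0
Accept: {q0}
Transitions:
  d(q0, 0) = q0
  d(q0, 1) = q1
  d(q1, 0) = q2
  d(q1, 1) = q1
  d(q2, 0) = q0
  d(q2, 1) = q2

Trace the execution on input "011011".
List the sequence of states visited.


Input: 011011
d(q0, 0) = q0
d(q0, 1) = q1
d(q1, 1) = q1
d(q1, 0) = q2
d(q2, 1) = q2
d(q2, 1) = q2


q0 -> q0 -> q1 -> q1 -> q2 -> q2 -> q2


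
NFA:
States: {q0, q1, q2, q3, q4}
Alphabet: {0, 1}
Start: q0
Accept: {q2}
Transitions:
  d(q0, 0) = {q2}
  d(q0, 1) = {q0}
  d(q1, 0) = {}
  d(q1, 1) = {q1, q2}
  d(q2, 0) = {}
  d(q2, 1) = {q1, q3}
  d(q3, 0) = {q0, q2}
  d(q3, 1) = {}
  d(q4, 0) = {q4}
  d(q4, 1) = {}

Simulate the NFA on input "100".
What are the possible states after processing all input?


Start: {q0}
  --1--> {q0}
  --0--> {q2}
  --0--> {}

{} (empty set, no valid transitions)


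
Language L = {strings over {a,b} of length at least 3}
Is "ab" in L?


length = 2

No, "ab" is not in L


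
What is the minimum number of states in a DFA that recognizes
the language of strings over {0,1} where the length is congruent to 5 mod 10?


States track (length) mod 10.
Need 10 states: one per remainder 0..9; accept = remainder 5.

10


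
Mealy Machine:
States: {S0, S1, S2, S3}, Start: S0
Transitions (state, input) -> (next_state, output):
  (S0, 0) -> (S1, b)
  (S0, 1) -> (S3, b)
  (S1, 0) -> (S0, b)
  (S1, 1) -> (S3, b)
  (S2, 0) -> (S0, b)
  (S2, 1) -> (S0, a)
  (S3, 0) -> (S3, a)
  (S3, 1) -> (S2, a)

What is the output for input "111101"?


Step-by-step:
  (S0, 1) -> (S3, b)
  (S3, 1) -> (S2, a)
  (S2, 1) -> (S0, a)
  (S0, 1) -> (S3, b)
  (S3, 0) -> (S3, a)
  (S3, 1) -> (S2, a)

"baabaa"


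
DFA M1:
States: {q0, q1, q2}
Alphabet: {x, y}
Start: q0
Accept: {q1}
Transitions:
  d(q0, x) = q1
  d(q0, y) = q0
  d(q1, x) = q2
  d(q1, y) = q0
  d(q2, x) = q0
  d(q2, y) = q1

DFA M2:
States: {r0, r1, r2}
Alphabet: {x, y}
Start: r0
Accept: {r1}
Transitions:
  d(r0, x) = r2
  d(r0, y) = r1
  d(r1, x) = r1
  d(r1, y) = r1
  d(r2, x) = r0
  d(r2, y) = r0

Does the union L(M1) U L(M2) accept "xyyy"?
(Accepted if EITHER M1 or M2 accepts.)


M1: final=q0 accepted=False
M2: final=r1 accepted=True

Yes, union accepts


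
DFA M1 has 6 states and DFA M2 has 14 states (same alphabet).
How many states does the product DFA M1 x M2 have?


Product construction pairs every M1 state with every M2 state.
6 * 14 = 84

84


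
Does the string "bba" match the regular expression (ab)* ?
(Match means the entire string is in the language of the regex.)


|string| = 3; first = 'b'; last = 'a'

No, "bba" does not match (ab)*


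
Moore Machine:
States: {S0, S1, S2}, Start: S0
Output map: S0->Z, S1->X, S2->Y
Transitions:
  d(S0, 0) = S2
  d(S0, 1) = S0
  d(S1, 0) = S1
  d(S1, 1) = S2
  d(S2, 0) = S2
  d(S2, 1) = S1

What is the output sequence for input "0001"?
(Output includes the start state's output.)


Start: S0 (output Z)
  --0--> S2 (output Y)
  --0--> S2 (output Y)
  --0--> S2 (output Y)
  --1--> S1 (output X)

"ZYYYX"


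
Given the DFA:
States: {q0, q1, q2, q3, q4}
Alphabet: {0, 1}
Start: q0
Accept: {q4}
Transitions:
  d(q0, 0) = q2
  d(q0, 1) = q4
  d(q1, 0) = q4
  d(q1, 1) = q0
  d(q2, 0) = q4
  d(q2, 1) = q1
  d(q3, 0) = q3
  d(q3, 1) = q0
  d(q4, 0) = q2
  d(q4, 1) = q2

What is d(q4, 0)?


Looking up transition d(q4, 0)

q2


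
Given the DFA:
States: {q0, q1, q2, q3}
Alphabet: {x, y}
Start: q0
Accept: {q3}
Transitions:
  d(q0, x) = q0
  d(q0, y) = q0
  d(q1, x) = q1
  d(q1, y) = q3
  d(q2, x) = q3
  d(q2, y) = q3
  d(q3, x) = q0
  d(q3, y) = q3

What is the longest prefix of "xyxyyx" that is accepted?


Run the DFA, marking each prefix where the state is accepting:
  "" -> q0 [reject]
  "x" -> q0 [reject]
  "xy" -> q0 [reject]
  "xyx" -> q0 [reject]
  "xyxy" -> q0 [reject]
  "xyxyy" -> q0 [reject]
  "xyxyyx" -> q0 [reject]

No prefix is accepted


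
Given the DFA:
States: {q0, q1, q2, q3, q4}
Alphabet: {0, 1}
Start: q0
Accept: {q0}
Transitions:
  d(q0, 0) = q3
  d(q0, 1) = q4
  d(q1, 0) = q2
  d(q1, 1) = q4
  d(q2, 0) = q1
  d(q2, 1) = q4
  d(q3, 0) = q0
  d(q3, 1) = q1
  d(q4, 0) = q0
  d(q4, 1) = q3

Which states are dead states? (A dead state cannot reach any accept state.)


Forward reachability from each state:
  q0 -> reaches accept state q0 (live)
  q1 -> reaches accept state q0 (live)
  q2 -> reaches accept state q0 (live)
  q3 -> reaches accept state q0 (live)
  q4 -> reaches accept state q0 (live)

None (all states can reach an accept state)


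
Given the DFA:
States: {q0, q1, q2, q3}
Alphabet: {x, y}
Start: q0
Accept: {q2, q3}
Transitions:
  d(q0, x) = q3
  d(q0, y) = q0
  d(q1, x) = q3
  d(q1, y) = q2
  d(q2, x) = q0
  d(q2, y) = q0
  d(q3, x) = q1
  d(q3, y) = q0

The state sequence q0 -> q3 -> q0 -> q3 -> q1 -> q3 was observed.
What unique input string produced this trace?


Trace back each transition to find the symbol:
  q0 --[x]--> q3
  q3 --[y]--> q0
  q0 --[x]--> q3
  q3 --[x]--> q1
  q1 --[x]--> q3

"xyxxx"


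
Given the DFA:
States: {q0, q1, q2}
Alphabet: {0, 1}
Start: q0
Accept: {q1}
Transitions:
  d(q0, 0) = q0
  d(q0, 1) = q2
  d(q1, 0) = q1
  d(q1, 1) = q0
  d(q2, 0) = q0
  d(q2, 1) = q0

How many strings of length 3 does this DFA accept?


Enumerating all length-3 strings:
  "000" -> q0 [reject]
  "001" -> q2 [reject]
  "010" -> q0 [reject]
  "011" -> q0 [reject]
  "100" -> q0 [reject]
  "101" -> q2 [reject]
  "110" -> q0 [reject]
  "111" -> q2 [reject]

0 out of 8


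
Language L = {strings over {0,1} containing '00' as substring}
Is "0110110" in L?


'00' does not occur

No, "0110110" is not in L


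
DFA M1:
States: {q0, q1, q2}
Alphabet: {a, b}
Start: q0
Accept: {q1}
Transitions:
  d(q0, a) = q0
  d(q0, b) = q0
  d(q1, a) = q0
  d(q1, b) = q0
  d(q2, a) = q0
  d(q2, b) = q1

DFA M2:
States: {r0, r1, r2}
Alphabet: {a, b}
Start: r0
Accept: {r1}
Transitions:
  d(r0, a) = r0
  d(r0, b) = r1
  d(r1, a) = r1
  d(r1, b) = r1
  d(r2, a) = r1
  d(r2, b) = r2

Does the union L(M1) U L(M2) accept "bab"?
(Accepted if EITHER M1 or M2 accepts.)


M1: final=q0 accepted=False
M2: final=r1 accepted=True

Yes, union accepts


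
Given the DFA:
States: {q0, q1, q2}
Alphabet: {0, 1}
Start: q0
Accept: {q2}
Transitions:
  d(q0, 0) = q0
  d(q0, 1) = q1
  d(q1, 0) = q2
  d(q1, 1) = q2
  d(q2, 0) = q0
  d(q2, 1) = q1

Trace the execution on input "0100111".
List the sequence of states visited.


Input: 0100111
d(q0, 0) = q0
d(q0, 1) = q1
d(q1, 0) = q2
d(q2, 0) = q0
d(q0, 1) = q1
d(q1, 1) = q2
d(q2, 1) = q1


q0 -> q0 -> q1 -> q2 -> q0 -> q1 -> q2 -> q1


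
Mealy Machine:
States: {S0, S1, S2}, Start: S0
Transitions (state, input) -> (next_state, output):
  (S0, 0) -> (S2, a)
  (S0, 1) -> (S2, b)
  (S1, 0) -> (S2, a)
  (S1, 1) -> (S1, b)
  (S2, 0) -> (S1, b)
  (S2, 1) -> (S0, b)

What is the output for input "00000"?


Step-by-step:
  (S0, 0) -> (S2, a)
  (S2, 0) -> (S1, b)
  (S1, 0) -> (S2, a)
  (S2, 0) -> (S1, b)
  (S1, 0) -> (S2, a)

"ababa"


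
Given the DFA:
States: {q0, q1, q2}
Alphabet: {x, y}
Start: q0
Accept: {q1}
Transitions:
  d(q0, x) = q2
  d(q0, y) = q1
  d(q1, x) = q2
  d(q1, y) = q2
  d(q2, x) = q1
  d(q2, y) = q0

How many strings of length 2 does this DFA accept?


Enumerating all length-2 strings:
  "xx" -> q1 [accept]
  "xy" -> q0 [reject]
  "yx" -> q2 [reject]
  "yy" -> q2 [reject]

1 out of 4


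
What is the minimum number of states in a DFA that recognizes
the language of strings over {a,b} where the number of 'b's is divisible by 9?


States track (count of 'b') mod 9.
Need 9 states: one per remainder 0..8; accept = remainder 0.

9


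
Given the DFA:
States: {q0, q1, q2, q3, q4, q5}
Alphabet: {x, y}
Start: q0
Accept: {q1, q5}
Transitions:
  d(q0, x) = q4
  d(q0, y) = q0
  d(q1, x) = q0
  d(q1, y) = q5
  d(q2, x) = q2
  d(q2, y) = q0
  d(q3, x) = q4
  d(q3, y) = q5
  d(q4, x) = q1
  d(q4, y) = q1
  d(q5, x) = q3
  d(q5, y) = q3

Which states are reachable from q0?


BFS from q0:
  layer 0: {q0}
  layer 1: {q4}
  layer 2: {q1}
  layer 3: {q5}
  layer 4: {q3}

{q0, q1, q3, q4, q5}


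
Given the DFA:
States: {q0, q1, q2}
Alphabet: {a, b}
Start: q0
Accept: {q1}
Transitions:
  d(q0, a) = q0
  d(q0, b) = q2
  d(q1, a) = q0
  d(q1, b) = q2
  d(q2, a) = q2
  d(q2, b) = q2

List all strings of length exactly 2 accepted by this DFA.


All strings of length 2: 4 total
Accepted: 0

None


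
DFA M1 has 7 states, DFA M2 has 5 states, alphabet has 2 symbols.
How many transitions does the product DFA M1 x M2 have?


Product DFA has 7 * 5 = 35 states.
Each has 2 transitions: 35 * 2 = 70

70


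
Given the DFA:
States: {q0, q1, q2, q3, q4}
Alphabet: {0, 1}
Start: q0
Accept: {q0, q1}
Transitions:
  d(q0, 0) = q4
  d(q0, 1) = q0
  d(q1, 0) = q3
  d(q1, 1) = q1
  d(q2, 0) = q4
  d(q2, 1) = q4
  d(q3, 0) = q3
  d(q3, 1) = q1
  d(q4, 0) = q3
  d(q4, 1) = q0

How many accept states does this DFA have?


Accept states listed: {q0, q1}
Counting: q0(1) q1(2)

2


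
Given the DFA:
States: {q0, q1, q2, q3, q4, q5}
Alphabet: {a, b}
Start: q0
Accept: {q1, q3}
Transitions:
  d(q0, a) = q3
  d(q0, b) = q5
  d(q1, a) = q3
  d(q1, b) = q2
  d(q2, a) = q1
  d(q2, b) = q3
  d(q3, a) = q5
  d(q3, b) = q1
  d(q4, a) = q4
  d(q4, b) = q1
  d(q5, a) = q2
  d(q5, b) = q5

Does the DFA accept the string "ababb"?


Trace: q0 -> q3 -> q1 -> q3 -> q1 -> q2
Final state: q2
Accept states: {q1, q3}

No, rejected (final state q2 is not an accept state)


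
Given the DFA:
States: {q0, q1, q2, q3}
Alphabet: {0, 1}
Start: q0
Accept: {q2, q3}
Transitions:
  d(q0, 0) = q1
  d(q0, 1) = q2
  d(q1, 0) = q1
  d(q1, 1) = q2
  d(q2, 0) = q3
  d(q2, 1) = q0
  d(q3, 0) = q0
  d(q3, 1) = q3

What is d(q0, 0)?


Looking up transition d(q0, 0)

q1


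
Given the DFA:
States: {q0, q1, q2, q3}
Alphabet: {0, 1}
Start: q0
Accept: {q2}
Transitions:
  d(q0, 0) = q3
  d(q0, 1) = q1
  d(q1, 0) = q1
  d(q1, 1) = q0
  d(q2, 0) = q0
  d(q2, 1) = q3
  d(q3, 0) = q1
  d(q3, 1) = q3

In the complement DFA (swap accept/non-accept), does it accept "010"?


Trace: q0 -> q3 -> q3 -> q1
Final: q1
Original accept: {q2}
Complement: q1 is not in original accept

Yes, complement accepts (original rejects)


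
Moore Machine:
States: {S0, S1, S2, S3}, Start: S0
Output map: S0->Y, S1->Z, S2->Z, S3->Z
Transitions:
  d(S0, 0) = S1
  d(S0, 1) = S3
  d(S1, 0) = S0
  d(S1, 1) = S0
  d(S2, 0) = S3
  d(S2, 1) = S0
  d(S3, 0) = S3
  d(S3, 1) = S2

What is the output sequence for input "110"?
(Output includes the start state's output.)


Start: S0 (output Y)
  --1--> S3 (output Z)
  --1--> S2 (output Z)
  --0--> S3 (output Z)

"YZZZ"


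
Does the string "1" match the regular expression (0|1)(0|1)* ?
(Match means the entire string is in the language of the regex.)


|string| = 1; first = '1'; last = '1'

Yes, "1" matches (0|1)(0|1)*


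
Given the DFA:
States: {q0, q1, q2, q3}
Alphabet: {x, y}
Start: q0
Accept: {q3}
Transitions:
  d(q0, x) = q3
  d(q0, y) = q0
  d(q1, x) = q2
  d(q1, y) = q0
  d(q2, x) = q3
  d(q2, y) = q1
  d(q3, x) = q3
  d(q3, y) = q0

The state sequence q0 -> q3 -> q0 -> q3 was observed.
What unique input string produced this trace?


Trace back each transition to find the symbol:
  q0 --[x]--> q3
  q3 --[y]--> q0
  q0 --[x]--> q3

"xyx"


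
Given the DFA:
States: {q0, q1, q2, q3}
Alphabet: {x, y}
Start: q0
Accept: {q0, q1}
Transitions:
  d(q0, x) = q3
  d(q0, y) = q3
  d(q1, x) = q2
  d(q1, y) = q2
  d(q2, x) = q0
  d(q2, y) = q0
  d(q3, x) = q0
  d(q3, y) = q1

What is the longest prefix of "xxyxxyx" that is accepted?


Run the DFA, marking each prefix where the state is accepting:
  "" -> q0 [accept]
  "x" -> q3 [reject]
  "xx" -> q0 [accept]
  "xxy" -> q3 [reject]
  "xxyx" -> q0 [accept]
  "xxyxx" -> q3 [reject]
  "xxyxxy" -> q1 [accept]
  "xxyxxyx" -> q2 [reject]

"xxyxxy"
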